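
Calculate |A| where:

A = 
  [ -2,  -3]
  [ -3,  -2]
For a 2×2 matrix, det = ad - bc = (-2)(-2) - (-3)(-3) = -5

det(A) = -5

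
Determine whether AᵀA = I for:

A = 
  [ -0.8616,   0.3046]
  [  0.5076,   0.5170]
No

AᵀA = 
  [  1,   0]
  [  0,   0.3601]
≠ I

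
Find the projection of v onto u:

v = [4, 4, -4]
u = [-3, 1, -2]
v·u = (4)(-3) + (4)(1) + (-4)(-2) = 0
u·u = (-3)² + (1)² + (-2)² = 14
proj_u(v) = (v·u / u·u) × u = (0/14) × u = (0) × u

proj_u(v) = [0, 0, 0]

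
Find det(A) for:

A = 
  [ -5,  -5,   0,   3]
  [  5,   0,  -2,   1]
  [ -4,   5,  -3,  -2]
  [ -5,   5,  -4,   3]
-760

Cofactor expansion along row 1: det(A) = a₁₁M₁₁ - a₁₂M₁₂ + a₁₃M₁₃ - a₁₄M₁₄

M₁₁ = det[[0, -2, 1]; [5, -3, -2]; [5, -4, 3]]
  = (0)·((-3)(3) - (-2)(-4)) - (-2)·((5)(3) - (-2)(5)) + (1)·((5)(-4) - (-3)(5))
  = (0)(-17) - (-2)(25) + (1)(-5)
  = 45
M₁₂ = det[[5, -2, 1]; [-4, -3, -2]; [-5, -4, 3]]
  = (5)·((-3)(3) - (-2)(-4)) - (-2)·((-4)(3) - (-2)(-5)) + (1)·((-4)(-4) - (-3)(-5))
  = (5)(-17) - (-2)(-22) + (1)(1)
  = -128
M₁₃ = det[[5, 0, 1]; [-4, 5, -2]; [-5, 5, 3]]
  = (5)·((5)(3) - (-2)(5)) - (0)·((-4)(3) - (-2)(-5)) + (1)·((-4)(5) - (5)(-5))
  = (5)(25) - (0)(-22) + (1)(5)
  = 130
M₁₄ = det[[5, 0, -2]; [-4, 5, -3]; [-5, 5, -4]]
  = (5)·((5)(-4) - (-3)(5)) - (0)·((-4)(-4) - (-3)(-5)) + (-2)·((-4)(5) - (5)(-5))
  = (5)(-5) - (0)(1) + (-2)(5)
  = -35

det(A) = (-5)(45) - (-5)(-128) + (0)(130) - (3)(-35) = -760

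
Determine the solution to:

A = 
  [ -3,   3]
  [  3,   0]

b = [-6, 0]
Row reduce the augmented matrix [A|b]:
R2 → R2 + (1)·R1
REF = 
  [ -3,   3,  -6]
  [  0,   3,  -6]

Back-substitution:
x₂ = (-6) / 3 = -2
x₁ = (-6 - (3)(-2)) / (-3) = 0

x = [0, -2]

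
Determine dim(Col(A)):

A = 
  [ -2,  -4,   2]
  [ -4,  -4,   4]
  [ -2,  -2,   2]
dim(Col(A)) = 2

Row reduce:
R2 → R2 - (2)·R1
R3 → R3 - (1)·R1
R3 → R3 - (1/2)·R2
REF = 
  [ -2,  -4,   2]
  [  0,   4,   0]
  [  0,   0,   0]
Pivot columns: 1, 2 → 2 pivots.
dim(Col(A)) = number of pivot columns = 2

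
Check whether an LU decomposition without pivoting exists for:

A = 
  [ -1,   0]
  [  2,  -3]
Yes.
A[1,1] = -1 ≠ 0, so Gaussian elimination proceeds without a row swap: multiplier ℓ₂₁ = (2)/(-1) = -2, and U[2,2] = -3 - (-2)(0) = -3.
L = 
  [  1,   0]
  [ -2,   1]
U = 
  [ -1,   0]
  [  0,  -3]
Check row 2 of LU: [(-2)(-1), (-2)(0) + (-3)] = [2, -3] = row 2 of A ✓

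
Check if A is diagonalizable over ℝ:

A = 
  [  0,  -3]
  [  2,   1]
No

tr(A) = 1, det(A) = 6
Characteristic polynomial: λ² - tr(A)λ + det(A) = λ² - λ + 6
λ² - λ + 6 = 0  ⇒  λ = (1 ± √((-1)² - 4·(6)))/2 = (1 ± √(-23))/2
  = (1 + i√23)/2,  (1 - i√23)/2
Eigenvalues: (1 + i√23)/2, (1 - i√23)/2  (≈ 0.5 + 2.398i, 0.5 - 2.398i)
Has complex eigenvalues (not diagonalizable over ℝ).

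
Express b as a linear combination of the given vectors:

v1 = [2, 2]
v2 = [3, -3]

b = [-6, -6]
c1 = -3, c2 = 0

b = -3·v1 + 0·v2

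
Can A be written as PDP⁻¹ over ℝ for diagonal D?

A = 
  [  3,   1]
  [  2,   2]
Yes

tr(A) = 5, det(A) = 4
Characteristic polynomial: λ² - tr(A)λ + det(A) = λ² - 5λ + 4
λ² - 5λ + 4 = (λ - 1)(λ - 4)
Eigenvalues: 4, 1
λ=1: alg. mult. = 1, geom. mult. = 2 - rank(A - (1)I) = 2 - 1 = 1
λ=4: alg. mult. = 1, geom. mult. = 2 - rank(A - (4)I) = 2 - 1 = 1
Sum of geometric multiplicities equals n, so A has n independent eigenvectors.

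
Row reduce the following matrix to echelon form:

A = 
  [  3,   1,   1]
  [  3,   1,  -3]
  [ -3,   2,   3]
Row operations:
R2 → R2 - (1)·R1
R3 → R3 + (1)·R1
Swap R2 ↔ R3

Resulting echelon form:
REF = 
  [  3,   1,   1]
  [  0,   3,   4]
  [  0,   0,  -4]

Rank = 3 (number of non-zero pivot rows).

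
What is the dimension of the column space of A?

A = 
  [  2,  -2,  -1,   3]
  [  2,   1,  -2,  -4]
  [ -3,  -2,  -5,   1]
dim(Col(A)) = 3

Row reduce:
R2 → R2 - (1)·R1
R3 → R3 + (3/2)·R1
R3 → R3 + (5/3)·R2
REF = 
  [    2,    -2,    -1,     3]
  [    0,     3,    -1,    -7]
  [    0,     0, -49/6, -37/6]
Pivot columns: 1, 2, 3 → 3 pivots.
dim(Col(A)) = number of pivot columns = 3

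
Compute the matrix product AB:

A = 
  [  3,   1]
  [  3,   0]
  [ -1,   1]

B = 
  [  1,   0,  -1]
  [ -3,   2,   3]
AB = 
  [  0,   2,   0]
  [  3,   0,  -3]
  [ -4,   2,   4]

A is 3×2 and B is 2×3, so AB is 3×3. Each entry is (row of A)·(column of B):
AB[1,1] = (3)(1) + (1)(-3) = 0
AB[1,2] = (3)(0) + (1)(2) = 2
AB[1,3] = (3)(-1) + (1)(3) = 0
AB[2,1] = (3)(1) + (0)(-3) = 3
AB[2,2] = (3)(0) + (0)(2) = 0
AB[2,3] = (3)(-1) + (0)(3) = -3
AB[3,1] = (-1)(1) + (1)(-3) = -4
AB[3,2] = (-1)(0) + (1)(2) = 2
AB[3,3] = (-1)(-1) + (1)(3) = 4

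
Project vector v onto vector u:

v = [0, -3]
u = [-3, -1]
proj_u(v) = [-9/10, -3/10]

v·u = (0)(-3) + (-3)(-1) = 3
u·u = (-3)² + (-1)² = 10
proj_u(v) = (v·u / u·u) × u = (3/10) × u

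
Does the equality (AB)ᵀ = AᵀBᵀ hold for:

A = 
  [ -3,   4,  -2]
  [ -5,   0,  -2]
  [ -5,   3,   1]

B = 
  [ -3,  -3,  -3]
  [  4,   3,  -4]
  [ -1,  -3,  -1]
No

(AB)ᵀ = 
  [ 27,  17,  26]
  [ 27,  21,  21]
  [ -5,  17,   2]

AᵀBᵀ = 
  [ 39,  -7,  23]
  [-21,   4,  -7]
  [  9, -18,   7]

The two matrices differ, so (AB)ᵀ ≠ AᵀBᵀ in general. The correct identity is (AB)ᵀ = BᵀAᵀ.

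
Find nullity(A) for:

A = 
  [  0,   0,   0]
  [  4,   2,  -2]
nullity(A) = 2

Row reduce:
Swap R1 ↔ R2
REF = 
  [  4,   2,  -2]
  [  0,   0,   0]
Pivot columns: 1 → 1 pivot.
rank(A) = 1, so nullity(A) = 3 - 1 = 2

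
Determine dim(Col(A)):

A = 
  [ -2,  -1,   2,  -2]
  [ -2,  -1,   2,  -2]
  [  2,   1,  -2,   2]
Row reduce:
R2 → R2 - (1)·R1
R3 → R3 + (1)·R1
REF = 
  [ -2,  -1,   2,  -2]
  [  0,   0,   0,   0]
  [  0,   0,   0,   0]
Pivot columns: 1 → 1 pivot.
dim(Col(A)) = number of pivot columns = 1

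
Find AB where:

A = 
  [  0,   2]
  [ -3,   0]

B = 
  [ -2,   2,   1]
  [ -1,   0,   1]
A is 2×2 and B is 2×3, so AB is 2×3. Each entry is (row of A)·(column of B):
AB[1,1] = (0)(-2) + (2)(-1) = -2
AB[1,2] = (0)(2) + (2)(0) = 0
AB[1,3] = (0)(1) + (2)(1) = 2
AB[2,1] = (-3)(-2) + (0)(-1) = 6
AB[2,2] = (-3)(2) + (0)(0) = -6
AB[2,3] = (-3)(1) + (0)(1) = -3

AB = 
  [ -2,   0,   2]
  [  6,  -6,  -3]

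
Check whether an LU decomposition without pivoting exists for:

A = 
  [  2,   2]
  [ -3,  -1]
Yes.
A[1,1] = 2 ≠ 0, so Gaussian elimination proceeds without a row swap: multiplier ℓ₂₁ = (-3)/(2) = -3/2, and U[2,2] = -1 - (-3/2)(2) = 2.
L = 
  [   1,    0]
  [-3/2,    1]
U = 
  [  2,   2]
  [  0,   2]
Check row 2 of LU: [(-3/2)(2), (-3/2)(2) + 2] = [-3, -1] = row 2 of A ✓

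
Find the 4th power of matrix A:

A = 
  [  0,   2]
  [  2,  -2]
A² = A·A:
A²[1,1] = (0)(0) + (2)(2) = 4
A²[1,2] = (0)(2) + (2)(-2) = -4
A²[2,1] = (2)(0) + (-2)(2) = -4
A²[2,2] = (2)(2) + (-2)(-2) = 8
A² = 
  [  4,  -4]
  [ -4,   8]

A^3 = A^2·A:
A^3[1,1] = (4)(0) + (-4)(2) = -8
A^3[1,2] = (4)(2) + (-4)(-2) = 16
A^3[2,1] = (-4)(0) + (8)(2) = 16
A^3[2,2] = (-4)(2) + (8)(-2) = -24
A^3 = 
  [ -8,  16]
  [ 16, -24]

A^4 = A^3·A:
A^4[1,1] = (-8)(0) + (16)(2) = 32
A^4[1,2] = (-8)(2) + (16)(-2) = -48
A^4[2,1] = (16)(0) + (-24)(2) = -48
A^4[2,2] = (16)(2) + (-24)(-2) = 80
A^4 = 
  [ 32, -48]
  [-48,  80]

Therefore
A^4 = 
  [ 32, -48]
  [-48,  80]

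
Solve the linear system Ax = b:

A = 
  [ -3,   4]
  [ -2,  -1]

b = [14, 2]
x = [-2, 2]

Row reduce the augmented matrix [A|b]:
R2 → R2 - (2/3)·R1
REF = 
  [   -3,     4,    14]
  [    0, -11/3, -22/3]

Back-substitution:
x₂ = (-22/3) / (-11/3) = 2
x₁ = (14 - (4)(2)) / (-3) = -2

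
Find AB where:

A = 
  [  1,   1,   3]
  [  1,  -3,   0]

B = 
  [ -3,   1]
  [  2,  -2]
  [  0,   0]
A is 2×3 and B is 3×2, so AB is 2×2. Each entry is (row of A)·(column of B):
AB[1,1] = (1)(-3) + (1)(2) + (3)(0) = -1
AB[1,2] = (1)(1) + (1)(-2) + (3)(0) = -1
AB[2,1] = (1)(-3) + (-3)(2) + (0)(0) = -9
AB[2,2] = (1)(1) + (-3)(-2) + (0)(0) = 7

AB = 
  [ -1,  -1]
  [ -9,   7]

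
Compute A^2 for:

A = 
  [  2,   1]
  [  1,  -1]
A² = A·A:
A²[1,1] = (2)(2) + (1)(1) = 5
A²[1,2] = (2)(1) + (1)(-1) = 1
A²[2,1] = (1)(2) + (-1)(1) = 1
A²[2,2] = (1)(1) + (-1)(-1) = 2
A² = 
  [  5,   1]
  [  1,   2]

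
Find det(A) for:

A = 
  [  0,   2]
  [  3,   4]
-6

For a 2×2 matrix, det = ad - bc = (0)(4) - (2)(3) = -6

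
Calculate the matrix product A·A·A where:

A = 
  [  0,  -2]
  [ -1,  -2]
A^3 = 
  [ -4, -12]
  [ -6, -16]

A² = A·A:
A²[1,1] = (0)(0) + (-2)(-1) = 2
A²[1,2] = (0)(-2) + (-2)(-2) = 4
A²[2,1] = (-1)(0) + (-2)(-1) = 2
A²[2,2] = (-1)(-2) + (-2)(-2) = 6
A² = 
  [  2,   4]
  [  2,   6]

A^3 = A^2·A:
A^3[1,1] = (2)(0) + (4)(-1) = -4
A^3[1,2] = (2)(-2) + (4)(-2) = -12
A^3[2,1] = (2)(0) + (6)(-1) = -6
A^3[2,2] = (2)(-2) + (6)(-2) = -16
A^3 = 
  [ -4, -12]
  [ -6, -16]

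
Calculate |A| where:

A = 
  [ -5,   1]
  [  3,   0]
-3

For a 2×2 matrix, det = ad - bc = (-5)(0) - (1)(3) = -3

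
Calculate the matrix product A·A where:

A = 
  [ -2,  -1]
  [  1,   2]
A² = A·A:
A²[1,1] = (-2)(-2) + (-1)(1) = 3
A²[1,2] = (-2)(-1) + (-1)(2) = 0
A²[2,1] = (1)(-2) + (2)(1) = 0
A²[2,2] = (1)(-1) + (2)(2) = 3
A² = 
  [  3,   0]
  [  0,   3]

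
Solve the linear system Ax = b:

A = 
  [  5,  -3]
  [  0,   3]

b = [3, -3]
Row reduce the augmented matrix [A|b]:
(already in echelon form)
REF = 
  [  5,  -3,   3]
  [  0,   3,  -3]

Back-substitution:
x₂ = (-3) / 3 = -1
x₁ = (3 - (-3)(-1)) / 5 = 0

x = [0, -1]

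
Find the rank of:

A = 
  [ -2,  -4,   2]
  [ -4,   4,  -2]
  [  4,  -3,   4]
rank(A) = 3

Row reduce:
R2 → R2 - (2)·R1
R3 → R3 + (2)·R1
R3 → R3 + (11/12)·R2
REF = 
  [ -2,  -4,   2]
  [  0,  12,  -6]
  [  0,   0, 5/2]
Pivot columns: 1, 2, 3 → 3 pivots.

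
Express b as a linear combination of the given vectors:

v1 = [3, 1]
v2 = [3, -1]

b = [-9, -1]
c1 = -2, c2 = -1

b = -2·v1 + -1·v2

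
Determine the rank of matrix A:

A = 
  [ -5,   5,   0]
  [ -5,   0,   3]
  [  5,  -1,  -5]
Row reduce:
R2 → R2 - (1)·R1
R3 → R3 + (1)·R1
R3 → R3 + (4/5)·R2
REF = 
  [   -5,     5,     0]
  [    0,    -5,     3]
  [    0,     0, -13/5]
Pivot columns: 1, 2, 3 → 3 pivots.

rank(A) = 3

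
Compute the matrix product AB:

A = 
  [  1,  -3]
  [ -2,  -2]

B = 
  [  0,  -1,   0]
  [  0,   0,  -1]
A is 2×2 and B is 2×3, so AB is 2×3. Each entry is (row of A)·(column of B):
AB[1,1] = (1)(0) + (-3)(0) = 0
AB[1,2] = (1)(-1) + (-3)(0) = -1
AB[1,3] = (1)(0) + (-3)(-1) = 3
AB[2,1] = (-2)(0) + (-2)(0) = 0
AB[2,2] = (-2)(-1) + (-2)(0) = 2
AB[2,3] = (-2)(0) + (-2)(-1) = 2

AB = 
  [  0,  -1,   3]
  [  0,   2,   2]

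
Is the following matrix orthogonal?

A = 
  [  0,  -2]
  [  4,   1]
No

AᵀA = 
  [ 16,   4]
  [  4,   5]
≠ I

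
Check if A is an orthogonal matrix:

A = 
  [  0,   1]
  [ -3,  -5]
No

AᵀA = 
  [  9,  15]
  [ 15,  26]
≠ I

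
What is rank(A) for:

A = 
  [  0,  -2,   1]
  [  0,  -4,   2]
rank(A) = 1

Row reduce:
R2 → R2 - (2)·R1
REF = 
  [  0,  -2,   1]
  [  0,   0,   0]
Pivot columns: 2 → 1 pivot.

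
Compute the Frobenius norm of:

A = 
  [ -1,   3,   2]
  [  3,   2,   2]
||A||_F = 5.568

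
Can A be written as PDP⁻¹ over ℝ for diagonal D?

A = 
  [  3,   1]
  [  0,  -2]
Yes

tr(A) = 1, det(A) = -6
Characteristic polynomial: λ² - tr(A)λ + det(A) = λ² - λ - 6
λ² - λ - 6 = (λ + 2)(λ - 3)
Eigenvalues: 3, -2
λ=-2: alg. mult. = 1, geom. mult. = 2 - rank(A - (-2)I) = 2 - 1 = 1
λ=3: alg. mult. = 1, geom. mult. = 2 - rank(A - (3)I) = 2 - 1 = 1
Sum of geometric multiplicities equals n, so A has n independent eigenvectors.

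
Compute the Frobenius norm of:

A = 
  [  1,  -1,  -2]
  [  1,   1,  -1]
||A||_F = 3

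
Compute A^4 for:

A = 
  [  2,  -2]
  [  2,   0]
A^4 = 
  [-16,  16]
  [-16,   0]

A² = A·A:
A²[1,1] = (2)(2) + (-2)(2) = 0
A²[1,2] = (2)(-2) + (-2)(0) = -4
A²[2,1] = (2)(2) + (0)(2) = 4
A²[2,2] = (2)(-2) + (0)(0) = -4
A² = 
  [  0,  -4]
  [  4,  -4]

A^3 = A^2·A:
A^3[1,1] = (0)(2) + (-4)(2) = -8
A^3[1,2] = (0)(-2) + (-4)(0) = 0
A^3[2,1] = (4)(2) + (-4)(2) = 0
A^3[2,2] = (4)(-2) + (-4)(0) = -8
A^3 = 
  [ -8,   0]
  [  0,  -8]

A^4 = A^3·A:
A^4[1,1] = (-8)(2) + (0)(2) = -16
A^4[1,2] = (-8)(-2) + (0)(0) = 16
A^4[2,1] = (0)(2) + (-8)(2) = -16
A^4[2,2] = (0)(-2) + (-8)(0) = 0
A^4 = 
  [-16,  16]
  [-16,   0]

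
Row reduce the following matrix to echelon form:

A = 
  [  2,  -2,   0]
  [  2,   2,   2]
Row operations:
R2 → R2 - (1)·R1

Resulting echelon form:
REF = 
  [  2,  -2,   0]
  [  0,   4,   2]

Rank = 2 (number of non-zero pivot rows).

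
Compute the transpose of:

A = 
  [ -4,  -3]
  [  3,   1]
Aᵀ = 
  [ -4,   3]
  [ -3,   1]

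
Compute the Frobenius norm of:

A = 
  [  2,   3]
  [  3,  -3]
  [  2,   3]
||A||_F = 6.633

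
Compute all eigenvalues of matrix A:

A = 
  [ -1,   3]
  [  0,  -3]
λ = -1, -3

tr(A) = -4, det(A) = 3
Characteristic polynomial: λ² - tr(A)λ + det(A) = λ² + 4λ + 3
λ² + 4λ + 3 = (λ + 3)(λ + 1)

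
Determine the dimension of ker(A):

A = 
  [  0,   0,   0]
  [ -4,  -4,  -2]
nullity(A) = 2

Row reduce:
Swap R1 ↔ R2
REF = 
  [ -4,  -4,  -2]
  [  0,   0,   0]
Pivot columns: 1 → 1 pivot.
rank(A) = 1, so nullity(A) = 3 - 1 = 2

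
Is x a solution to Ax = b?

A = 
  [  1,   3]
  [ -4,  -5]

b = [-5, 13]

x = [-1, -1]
No

Ax = [-4, 9] ≠ b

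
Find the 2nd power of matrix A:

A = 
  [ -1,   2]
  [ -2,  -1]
A² = A·A:
A²[1,1] = (-1)(-1) + (2)(-2) = -3
A²[1,2] = (-1)(2) + (2)(-1) = -4
A²[2,1] = (-2)(-1) + (-1)(-2) = 4
A²[2,2] = (-2)(2) + (-1)(-1) = -3
A² = 
  [ -3,  -4]
  [  4,  -3]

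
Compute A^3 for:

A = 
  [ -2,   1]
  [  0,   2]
A^3 = 
  [ -8,   4]
  [  0,   8]

A² = A·A:
A²[1,1] = (-2)(-2) + (1)(0) = 4
A²[1,2] = (-2)(1) + (1)(2) = 0
A²[2,1] = (0)(-2) + (2)(0) = 0
A²[2,2] = (0)(1) + (2)(2) = 4
A² = 
  [  4,   0]
  [  0,   4]

A^3 = A^2·A:
A^3[1,1] = (4)(-2) + (0)(0) = -8
A^3[1,2] = (4)(1) + (0)(2) = 4
A^3[2,1] = (0)(-2) + (4)(0) = 0
A^3[2,2] = (0)(1) + (4)(2) = 8
A^3 = 
  [ -8,   4]
  [  0,   8]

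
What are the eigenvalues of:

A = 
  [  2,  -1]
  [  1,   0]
tr(A) = 2, det(A) = 1
Characteristic polynomial: λ² - tr(A)λ + det(A) = λ² - 2λ + 1
λ² - 2λ + 1 = (λ - 1)²

λ = 1, 1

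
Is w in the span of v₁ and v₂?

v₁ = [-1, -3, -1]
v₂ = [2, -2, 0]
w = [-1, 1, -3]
No

Form the augmented matrix and row-reduce:
[v₁|v₂|w] = 
  [ -1,   2,  -1]
  [ -3,  -2,   1]
  [ -1,   0,  -3]
R2 → R2 - (3)·R1
R3 → R3 - (1)·R1
R3 → R3 - (1/4)·R2
REF = 
  [ -1,   2,  -1]
  [  0,  -8,   4]
  [  0,   0,  -3]

Row 3 reads [0 0 | -3], i.e. 0 = -3, so the system is inconsistent and w ∉ span{v₁, v₂}.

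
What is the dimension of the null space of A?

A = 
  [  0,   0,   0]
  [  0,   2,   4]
nullity(A) = 2

Row reduce:
Swap R1 ↔ R2
REF = 
  [  0,   2,   4]
  [  0,   0,   0]
Pivot columns: 2 → 1 pivot.
rank(A) = 1, so nullity(A) = 3 - 1 = 2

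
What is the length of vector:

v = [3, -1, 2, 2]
4.243

||v||₂ = √((3)² + (-1)² + (2)² + (2)²) = √18 = 4.243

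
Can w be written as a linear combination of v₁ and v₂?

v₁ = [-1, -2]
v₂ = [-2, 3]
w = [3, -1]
Yes

Form the augmented matrix and row-reduce:
[v₁|v₂|w] = 
  [ -1,  -2,   3]
  [ -2,   3,  -1]
R2 → R2 - (2)·R1
REF = 
  [ -1,  -2,   3]
  [  0,   7,  -7]

No row of the form [0 0 | nonzero], so the system is consistent. Back-substitution gives c₁ = -1, c₂ = -1: w = (-1)·v₁ + (-1)·v₂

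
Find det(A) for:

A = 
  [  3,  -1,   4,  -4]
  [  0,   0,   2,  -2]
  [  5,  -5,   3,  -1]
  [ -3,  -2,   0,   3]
Cofactor expansion along row 1: det(A) = a₁₁M₁₁ - a₁₂M₁₂ + a₁₃M₁₃ - a₁₄M₁₄

M₁₁ = det[[0, 2, -2]; [-5, 3, -1]; [-2, 0, 3]]
  = (0)·((3)(3) - (-1)(0)) - (2)·((-5)(3) - (-1)(-2)) + (-2)·((-5)(0) - (3)(-2))
  = (0)(9) - (2)(-17) + (-2)(6)
  = 22
M₁₂ = det[[0, 2, -2]; [5, 3, -1]; [-3, 0, 3]]
  = (0)·((3)(3) - (-1)(0)) - (2)·((5)(3) - (-1)(-3)) + (-2)·((5)(0) - (3)(-3))
  = (0)(9) - (2)(12) + (-2)(9)
  = -42
M₁₃ = det[[0, 0, -2]; [5, -5, -1]; [-3, -2, 3]]
  = (0)·((-5)(3) - (-1)(-2)) - (0)·((5)(3) - (-1)(-3)) + (-2)·((5)(-2) - (-5)(-3))
  = (0)(-17) - (0)(12) + (-2)(-25)
  = 50
M₁₄ = det[[0, 0, 2]; [5, -5, 3]; [-3, -2, 0]]
  = (0)·((-5)(0) - (3)(-2)) - (0)·((5)(0) - (3)(-3)) + (2)·((5)(-2) - (-5)(-3))
  = (0)(6) - (0)(9) + (2)(-25)
  = -50

det(A) = (3)(22) - (-1)(-42) + (4)(50) - (-4)(-50) = 24

det(A) = 24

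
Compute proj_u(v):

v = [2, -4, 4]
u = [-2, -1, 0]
v·u = (2)(-2) + (-4)(-1) + (4)(0) = 0
u·u = (-2)² + (-1)² + (0)² = 5
proj_u(v) = (v·u / u·u) × u = (0/5) × u = (0) × u

proj_u(v) = [0, 0, 0]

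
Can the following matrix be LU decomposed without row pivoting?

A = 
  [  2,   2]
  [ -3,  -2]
Yes.
A[1,1] = 2 ≠ 0, so Gaussian elimination proceeds without a row swap: multiplier ℓ₂₁ = (-3)/(2) = -3/2, and U[2,2] = -2 - (-3/2)(2) = 1.
L = 
  [   1,    0]
  [-3/2,    1]
U = 
  [  2,   2]
  [  0,   1]
Check row 2 of LU: [(-3/2)(2), (-3/2)(2) + 1] = [-3, -2] = row 2 of A ✓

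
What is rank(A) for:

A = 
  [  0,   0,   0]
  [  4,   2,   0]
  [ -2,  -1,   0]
rank(A) = 1

Row reduce:
Swap R1 ↔ R2
R3 → R3 + (1/2)·R1
REF = 
  [  4,   2,   0]
  [  0,   0,   0]
  [  0,   0,   0]
Pivot columns: 1 → 1 pivot.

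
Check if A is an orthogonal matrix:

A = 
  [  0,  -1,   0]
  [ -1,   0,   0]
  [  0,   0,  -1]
Yes

AᵀA = 
  [  1,   0,   0]
  [  0,   1,   0]
  [  0,   0,   1]
= I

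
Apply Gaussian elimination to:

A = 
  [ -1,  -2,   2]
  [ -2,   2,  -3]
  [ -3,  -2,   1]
Row operations:
R2 → R2 - (2)·R1
R3 → R3 - (3)·R1
R3 → R3 - (2/3)·R2

Resulting echelon form:
REF = 
  [  -1,   -2,    2]
  [   0,    6,   -7]
  [   0,    0, -1/3]

Rank = 3 (number of non-zero pivot rows).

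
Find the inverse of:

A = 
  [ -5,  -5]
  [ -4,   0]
det(A) = (-5)(0) - (-5)(-4) = -20
For a 2×2 matrix, A⁻¹ = (1/det(A)) · [[d, -b], [-c, a]]
    = (-1/20) · [[0, 5], [4, -5]]

A⁻¹ = 
  [   0, -1/4]
  [-1/5,  1/4]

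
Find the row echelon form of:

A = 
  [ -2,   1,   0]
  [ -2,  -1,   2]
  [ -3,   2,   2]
Row operations:
R2 → R2 - (1)·R1
R3 → R3 - (3/2)·R1
R3 → R3 + (1/4)·R2

Resulting echelon form:
REF = 
  [ -2,   1,   0]
  [  0,  -2,   2]
  [  0,   0, 5/2]

Rank = 3 (number of non-zero pivot rows).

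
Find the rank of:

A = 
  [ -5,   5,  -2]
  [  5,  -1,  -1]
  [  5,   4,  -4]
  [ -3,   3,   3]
Row reduce:
R2 → R2 + (1)·R1
R3 → R3 + (1)·R1
R4 → R4 - (3/5)·R1
R3 → R3 - (9/4)·R2
R4 → R4 - (28/5)·R3
REF = 
  [ -5,   5,  -2]
  [  0,   4,  -3]
  [  0,   0, 3/4]
  [  0,   0,   0]
Pivot columns: 1, 2, 3 → 3 pivots.

rank(A) = 3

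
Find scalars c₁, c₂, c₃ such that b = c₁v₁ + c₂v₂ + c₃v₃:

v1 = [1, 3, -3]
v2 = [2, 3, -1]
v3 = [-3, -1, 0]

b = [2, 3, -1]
c1 = 0, c2 = 1, c3 = 0

b = 0·v1 + 1·v2 + 0·v3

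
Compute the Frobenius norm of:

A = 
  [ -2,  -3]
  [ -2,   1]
||A||_F = 4.243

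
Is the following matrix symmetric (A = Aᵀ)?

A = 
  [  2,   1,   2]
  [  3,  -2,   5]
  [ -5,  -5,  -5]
No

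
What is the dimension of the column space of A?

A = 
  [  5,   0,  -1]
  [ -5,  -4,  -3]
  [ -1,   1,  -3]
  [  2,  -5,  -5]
dim(Col(A)) = 3

Row reduce:
R2 → R2 + (1)·R1
R3 → R3 + (1/5)·R1
R4 → R4 - (2/5)·R1
R3 → R3 + (1/4)·R2
R4 → R4 - (5/4)·R2
R4 → R4 + (2/21)·R3
REF = 
  [    5,     0,    -1]
  [    0,    -4,    -4]
  [    0,     0, -21/5]
  [    0,     0,     0]
Pivot columns: 1, 2, 3 → 3 pivots.
dim(Col(A)) = number of pivot columns = 3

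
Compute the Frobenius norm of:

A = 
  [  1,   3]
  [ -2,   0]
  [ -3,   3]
||A||_F = 5.657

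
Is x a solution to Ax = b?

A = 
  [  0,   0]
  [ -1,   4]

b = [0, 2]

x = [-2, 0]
Yes

Ax = [0, 2] = b ✓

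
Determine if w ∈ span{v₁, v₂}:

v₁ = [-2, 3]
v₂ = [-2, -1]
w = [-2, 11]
Yes

Form the augmented matrix and row-reduce:
[v₁|v₂|w] = 
  [ -2,  -2,  -2]
  [  3,  -1,  11]
R2 → R2 + (3/2)·R1
REF = 
  [ -2,  -2,  -2]
  [  0,  -4,   8]

No row of the form [0 0 | nonzero], so the system is consistent. Back-substitution gives c₁ = 3, c₂ = -2: w = (3)·v₁ + (-2)·v₂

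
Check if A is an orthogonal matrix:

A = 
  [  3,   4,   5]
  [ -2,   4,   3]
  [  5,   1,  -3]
No

AᵀA = 
  [ 38,   9,  -6]
  [  9,  33,  29]
  [ -6,  29,  43]
≠ I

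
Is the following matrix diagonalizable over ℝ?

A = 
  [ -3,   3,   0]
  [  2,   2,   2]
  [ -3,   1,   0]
Yes

Characteristic polynomial: det(λI - A) = λ³ + λ² - 14λ + 12
Testing integer divisors of the constant term: p(1) = 0, so (λ - 1) is a factor:
p(λ) = (λ - 1)(λ² + 2λ - 12)
λ² + 2λ - 12 = 0  ⇒  λ = (-2 ± √((2)² - 4·(-12)))/2 = (-2 ± √(52))/2
  = -1 + √13,  -1 - √13
Eigenvalues: 1, -1 + √13, -1 - √13  (≈ 1, 2.606, -4.606)
The two irrational eigenvalues are distinct (simple), so each has alg. mult. = geom. mult. = 1.
λ=1: alg. mult. = 1, geom. mult. = 3 - rank(A - (1)I) = 3 - 2 = 1
Sum of geometric multiplicities equals n, so A has n independent eigenvectors.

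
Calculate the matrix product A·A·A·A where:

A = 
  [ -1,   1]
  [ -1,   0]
A² = A·A:
A²[1,1] = (-1)(-1) + (1)(-1) = 0
A²[1,2] = (-1)(1) + (1)(0) = -1
A²[2,1] = (-1)(-1) + (0)(-1) = 1
A²[2,2] = (-1)(1) + (0)(0) = -1
A² = 
  [  0,  -1]
  [  1,  -1]

A^3 = A^2·A:
A^3[1,1] = (0)(-1) + (-1)(-1) = 1
A^3[1,2] = (0)(1) + (-1)(0) = 0
A^3[2,1] = (1)(-1) + (-1)(-1) = 0
A^3[2,2] = (1)(1) + (-1)(0) = 1
A^3 = 
  [  1,   0]
  [  0,   1]

A^4 = A^3·A:
A^4[1,1] = (1)(-1) + (0)(-1) = -1
A^4[1,2] = (1)(1) + (0)(0) = 1
A^4[2,1] = (0)(-1) + (1)(-1) = -1
A^4[2,2] = (0)(1) + (1)(0) = 0
A^4 = 
  [ -1,   1]
  [ -1,   0]

Therefore
A^4 = 
  [ -1,   1]
  [ -1,   0]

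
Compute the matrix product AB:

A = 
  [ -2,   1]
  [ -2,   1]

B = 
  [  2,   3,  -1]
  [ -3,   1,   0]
A is 2×2 and B is 2×3, so AB is 2×3. Each entry is (row of A)·(column of B):
AB[1,1] = (-2)(2) + (1)(-3) = -7
AB[1,2] = (-2)(3) + (1)(1) = -5
AB[1,3] = (-2)(-1) + (1)(0) = 2
AB[2,1] = (-2)(2) + (1)(-3) = -7
AB[2,2] = (-2)(3) + (1)(1) = -5
AB[2,3] = (-2)(-1) + (1)(0) = 2

AB = 
  [ -7,  -5,   2]
  [ -7,  -5,   2]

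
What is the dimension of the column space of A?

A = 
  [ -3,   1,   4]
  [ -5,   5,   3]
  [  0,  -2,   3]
dim(Col(A)) = 3

Row reduce:
R2 → R2 - (5/3)·R1
R3 → R3 + (3/5)·R2
REF = 
  [   -3,     1,     4]
  [    0,  10/3, -11/3]
  [    0,     0,   4/5]
Pivot columns: 1, 2, 3 → 3 pivots.
dim(Col(A)) = number of pivot columns = 3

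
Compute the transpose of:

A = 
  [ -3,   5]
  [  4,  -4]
Aᵀ = 
  [ -3,   4]
  [  5,  -4]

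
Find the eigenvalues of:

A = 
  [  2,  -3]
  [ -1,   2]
tr(A) = 4, det(A) = 1
Characteristic polynomial: λ² - tr(A)λ + det(A) = λ² - 4λ + 1
λ² - 4λ + 1 = 0  ⇒  λ = (4 ± √((-4)² - 4·(1)))/2 = (4 ± √(12))/2
  = 2 + √3,  2 - √3

λ = 2 + √3, 2 - √3  (≈ 3.732, 0.2679)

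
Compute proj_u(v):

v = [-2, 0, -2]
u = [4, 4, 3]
v·u = (-2)(4) + (0)(4) + (-2)(3) = -14
u·u = (4)² + (4)² + (3)² = 41
proj_u(v) = (v·u / u·u) × u = (-14/41) × u

proj_u(v) = [-56/41, -56/41, -42/41]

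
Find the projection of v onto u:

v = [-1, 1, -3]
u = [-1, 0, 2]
v·u = (-1)(-1) + (1)(0) + (-3)(2) = -5
u·u = (-1)² + (0)² + (2)² = 5
proj_u(v) = (v·u / u·u) × u = (-5/5) × u = (-1) × u

proj_u(v) = [1, 0, -2]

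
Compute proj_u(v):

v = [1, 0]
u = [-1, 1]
proj_u(v) = [1/2, -1/2]

v·u = (1)(-1) + (0)(1) = -1
u·u = (-1)² + (1)² = 2
proj_u(v) = (v·u / u·u) × u = (-1/2) × u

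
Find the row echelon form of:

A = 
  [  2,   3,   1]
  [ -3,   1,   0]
Row operations:
R2 → R2 + (3/2)·R1

Resulting echelon form:
REF = 
  [   2,    3,    1]
  [   0, 11/2,  3/2]

Rank = 2 (number of non-zero pivot rows).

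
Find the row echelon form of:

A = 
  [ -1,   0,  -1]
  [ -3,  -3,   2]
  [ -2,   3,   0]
Row operations:
R2 → R2 - (3)·R1
R3 → R3 - (2)·R1
R3 → R3 + (1)·R2

Resulting echelon form:
REF = 
  [ -1,   0,  -1]
  [  0,  -3,   5]
  [  0,   0,   7]

Rank = 3 (number of non-zero pivot rows).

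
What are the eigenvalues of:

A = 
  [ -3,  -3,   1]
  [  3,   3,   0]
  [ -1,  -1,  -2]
Characteristic polynomial: det(λI - A) = λ³ + 2λ² + λ
The constant term is 0, so λ = 0 is a root: p(λ) = λ(λ² + 2λ + 1)
λ² + 2λ + 1 = (λ + 1)²

λ = 0, -1, -1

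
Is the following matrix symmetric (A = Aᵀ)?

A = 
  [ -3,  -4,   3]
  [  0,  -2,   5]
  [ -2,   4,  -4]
No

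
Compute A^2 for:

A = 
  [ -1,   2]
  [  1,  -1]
A² = A·A:
A²[1,1] = (-1)(-1) + (2)(1) = 3
A²[1,2] = (-1)(2) + (2)(-1) = -4
A²[2,1] = (1)(-1) + (-1)(1) = -2
A²[2,2] = (1)(2) + (-1)(-1) = 3
A² = 
  [  3,  -4]
  [ -2,   3]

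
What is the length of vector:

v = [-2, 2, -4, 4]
6.325

||v||₂ = √((-2)² + (2)² + (-4)² + (4)²) = √40 = 6.325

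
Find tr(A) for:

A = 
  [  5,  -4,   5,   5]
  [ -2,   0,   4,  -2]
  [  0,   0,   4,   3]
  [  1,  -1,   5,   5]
14

tr(A) = 5 + 0 + 4 + 5 = 14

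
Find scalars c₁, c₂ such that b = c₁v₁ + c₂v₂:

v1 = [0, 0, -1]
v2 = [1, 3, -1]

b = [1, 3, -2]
c1 = 1, c2 = 1

b = 1·v1 + 1·v2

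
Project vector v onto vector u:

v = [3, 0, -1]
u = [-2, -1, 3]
proj_u(v) = [9/7, 9/14, -27/14]

v·u = (3)(-2) + (0)(-1) + (-1)(3) = -9
u·u = (-2)² + (-1)² + (3)² = 14
proj_u(v) = (v·u / u·u) × u = (-9/14) × u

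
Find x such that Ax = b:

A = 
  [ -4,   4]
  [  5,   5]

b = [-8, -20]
Row reduce the augmented matrix [A|b]:
R2 → R2 + (5/4)·R1
REF = 
  [ -4,   4,  -8]
  [  0,  10, -30]

Back-substitution:
x₂ = (-30) / 10 = -3
x₁ = (-8 - (4)(-3)) / (-4) = -1

x = [-1, -3]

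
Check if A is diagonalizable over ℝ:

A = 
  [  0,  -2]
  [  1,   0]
No

tr(A) = 0, det(A) = 2
Characteristic polynomial: λ² - tr(A)λ + det(A) = λ² + 2
λ² + 2 = 0  ⇒  λ = (0 ± √((0)² - 4·(2)))/2 = (0 ± √(-8))/2
  = i√2,  -i√2
Eigenvalues: i√2, -i√2  (≈ 0 + 1.414i, 0 - 1.414i)
Has complex eigenvalues (not diagonalizable over ℝ).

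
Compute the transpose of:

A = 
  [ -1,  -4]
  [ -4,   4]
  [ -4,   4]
Aᵀ = 
  [ -1,  -4,  -4]
  [ -4,   4,   4]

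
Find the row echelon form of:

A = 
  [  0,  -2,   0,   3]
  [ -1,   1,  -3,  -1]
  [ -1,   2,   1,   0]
Row operations:
Swap R1 ↔ R2
R3 → R3 - (1)·R1
R3 → R3 + (1/2)·R2

Resulting echelon form:
REF = 
  [ -1,   1,  -3,  -1]
  [  0,  -2,   0,   3]
  [  0,   0,   4, 5/2]

Rank = 3 (number of non-zero pivot rows).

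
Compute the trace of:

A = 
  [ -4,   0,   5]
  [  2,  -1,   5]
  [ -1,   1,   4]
-1

tr(A) = -4 + -1 + 4 = -1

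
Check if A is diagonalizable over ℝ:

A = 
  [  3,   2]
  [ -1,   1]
No

tr(A) = 4, det(A) = 5
Characteristic polynomial: λ² - tr(A)λ + det(A) = λ² - 4λ + 5
λ² - 4λ + 5 = 0  ⇒  λ = (4 ± √((-4)² - 4·(5)))/2 = (4 ± √(-4))/2
  = 2 + i,  2 - i
Eigenvalues: 2 + i, 2 - i  (≈ 2 + 1i, 2 - 1i)
Has complex eigenvalues (not diagonalizable over ℝ).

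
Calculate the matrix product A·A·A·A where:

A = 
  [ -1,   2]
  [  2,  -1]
A^4 = 
  [ 41, -40]
  [-40,  41]

A² = A·A:
A²[1,1] = (-1)(-1) + (2)(2) = 5
A²[1,2] = (-1)(2) + (2)(-1) = -4
A²[2,1] = (2)(-1) + (-1)(2) = -4
A²[2,2] = (2)(2) + (-1)(-1) = 5
A² = 
  [  5,  -4]
  [ -4,   5]

A^3 = A^2·A:
A^3[1,1] = (5)(-1) + (-4)(2) = -13
A^3[1,2] = (5)(2) + (-4)(-1) = 14
A^3[2,1] = (-4)(-1) + (5)(2) = 14
A^3[2,2] = (-4)(2) + (5)(-1) = -13
A^3 = 
  [-13,  14]
  [ 14, -13]

A^4 = A^3·A:
A^4[1,1] = (-13)(-1) + (14)(2) = 41
A^4[1,2] = (-13)(2) + (14)(-1) = -40
A^4[2,1] = (14)(-1) + (-13)(2) = -40
A^4[2,2] = (14)(2) + (-13)(-1) = 41
A^4 = 
  [ 41, -40]
  [-40,  41]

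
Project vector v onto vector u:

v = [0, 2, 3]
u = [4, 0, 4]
proj_u(v) = [3/2, 0, 3/2]

v·u = (0)(4) + (2)(0) + (3)(4) = 12
u·u = (4)² + (0)² + (4)² = 32
proj_u(v) = (v·u / u·u) × u = (12/32) × u = (3/8) × u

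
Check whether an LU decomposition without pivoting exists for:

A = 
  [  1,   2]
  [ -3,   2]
Yes.
A[1,1] = 1 ≠ 0, so Gaussian elimination proceeds without a row swap: multiplier ℓ₂₁ = (-3)/(1) = -3, and U[2,2] = 2 - (-3)(2) = 8.
L = 
  [  1,   0]
  [ -3,   1]
U = 
  [  1,   2]
  [  0,   8]
Check row 2 of LU: [(-3)(1), (-3)(2) + 8] = [-3, 2] = row 2 of A ✓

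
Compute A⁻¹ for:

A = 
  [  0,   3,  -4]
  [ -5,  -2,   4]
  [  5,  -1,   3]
det(A) = (0)·((-2)(3) - (4)(-1)) - (3)·((-5)(3) - (4)(5)) + (-4)·((-5)(-1) - (-2)(5))
  = (0)(-2) - (3)(-35) + (-4)(15)
  = 45
det(A) = 45 ≠ 0, so A is invertible.

Cofactors Cᵢⱼ = (-1)ⁱ⁺ʲ·Mᵢⱼ:
C = 
  [ -2,  35,  15]
  [ -5,  20,  15]
  [  4,  20,  15]

adj(A) = Cᵀ:
adj(A) = 
  [ -2,  -5,   4]
  [ 35,  20,  20]
  [ 15,  15,  15]

A⁻¹ = (1/45) · adj(A):
A⁻¹ = 
  [-2/45,  -1/9,  4/45]
  [  7/9,   4/9,   4/9]
  [  1/3,   1/3,   1/3]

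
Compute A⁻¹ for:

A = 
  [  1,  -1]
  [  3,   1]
det(A) = (1)(1) - (-1)(3) = 4
For a 2×2 matrix, A⁻¹ = (1/det(A)) · [[d, -b], [-c, a]]
    = (1/4) · [[1, 1], [-3, 1]]

A⁻¹ = 
  [ 1/4,  1/4]
  [-3/4,  1/4]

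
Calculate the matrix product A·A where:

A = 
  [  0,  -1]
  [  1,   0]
A² = A·A:
A²[1,1] = (0)(0) + (-1)(1) = -1
A²[1,2] = (0)(-1) + (-1)(0) = 0
A²[2,1] = (1)(0) + (0)(1) = 0
A²[2,2] = (1)(-1) + (0)(0) = -1
A² = 
  [ -1,   0]
  [  0,  -1]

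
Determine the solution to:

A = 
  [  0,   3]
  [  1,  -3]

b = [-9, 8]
Row reduce the augmented matrix [A|b]:
Swap R1 ↔ R2
REF = 
  [  1,  -3,   8]
  [  0,   3,  -9]

Back-substitution:
x₂ = (-9) / 3 = -3
x₁ = (8 - (-3)(-3)) / 1 = -1

x = [-1, -3]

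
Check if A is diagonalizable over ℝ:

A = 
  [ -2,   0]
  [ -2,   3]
Yes

tr(A) = 1, det(A) = -6
Characteristic polynomial: λ² - tr(A)λ + det(A) = λ² - λ - 6
λ² - λ - 6 = (λ + 2)(λ - 3)
Eigenvalues: 3, -2
λ=-2: alg. mult. = 1, geom. mult. = 2 - rank(A - (-2)I) = 2 - 1 = 1
λ=3: alg. mult. = 1, geom. mult. = 2 - rank(A - (3)I) = 2 - 1 = 1
Sum of geometric multiplicities equals n, so A has n independent eigenvectors.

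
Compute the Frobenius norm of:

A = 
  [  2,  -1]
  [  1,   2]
||A||_F = 3.162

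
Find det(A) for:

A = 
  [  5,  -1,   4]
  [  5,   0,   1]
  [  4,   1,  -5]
Cofactor expansion along row 1:
det(A) = (5)·((0)(-5) - (1)(1)) - (-1)·((5)(-5) - (1)(4)) + (4)·((5)(1) - (0)(4))
  = (5)(-1) - (-1)(-29) + (4)(5)
  = -14

det(A) = -14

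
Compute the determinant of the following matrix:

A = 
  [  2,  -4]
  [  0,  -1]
For a 2×2 matrix, det = ad - bc = (2)(-1) - (-4)(0) = -2

det(A) = -2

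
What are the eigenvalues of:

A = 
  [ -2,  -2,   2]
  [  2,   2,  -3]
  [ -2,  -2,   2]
λ = 0, 1 + √3, 1 - √3  (≈ 0, 2.732, -0.7321)

Characteristic polynomial: det(λI - A) = λ³ - 2λ² - 2λ
The constant term is 0, so λ = 0 is a root: p(λ) = λ(λ² - 2λ - 2)
λ² - 2λ - 2 = 0  ⇒  λ = (2 ± √((-2)² - 4·(-2)))/2 = (2 ± √(12))/2
  = 1 + √3,  1 - √3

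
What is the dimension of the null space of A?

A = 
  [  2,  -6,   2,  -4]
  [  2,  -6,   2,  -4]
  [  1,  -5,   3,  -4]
nullity(A) = 2

Row reduce:
R2 → R2 - (1)·R1
R3 → R3 - (1/2)·R1
Swap R2 ↔ R3
REF = 
  [  2,  -6,   2,  -4]
  [  0,  -2,   2,  -2]
  [  0,   0,   0,   0]
Pivot columns: 1, 2 → 2 pivots.
rank(A) = 2, so nullity(A) = 4 - 2 = 2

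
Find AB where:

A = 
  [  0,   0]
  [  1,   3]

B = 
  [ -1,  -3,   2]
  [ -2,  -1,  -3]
A is 2×2 and B is 2×3, so AB is 2×3. Each entry is (row of A)·(column of B):
AB[1,1] = (0)(-1) + (0)(-2) = 0
AB[1,2] = (0)(-3) + (0)(-1) = 0
AB[1,3] = (0)(2) + (0)(-3) = 0
AB[2,1] = (1)(-1) + (3)(-2) = -7
AB[2,2] = (1)(-3) + (3)(-1) = -6
AB[2,3] = (1)(2) + (3)(-3) = -7

AB = 
  [  0,   0,   0]
  [ -7,  -6,  -7]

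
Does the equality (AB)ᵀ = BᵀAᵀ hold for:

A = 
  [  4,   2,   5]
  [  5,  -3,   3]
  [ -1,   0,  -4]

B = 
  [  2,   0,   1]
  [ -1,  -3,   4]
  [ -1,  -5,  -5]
Yes

(AB)ᵀ = 
  [  1,  10,   2]
  [-31,  -6,  20]
  [-13, -22,  19]

BᵀAᵀ = 
  [  1,  10,   2]
  [-31,  -6,  20]
  [-13, -22,  19]

Both sides are equal — this is the standard identity (AB)ᵀ = BᵀAᵀ, which holds for all A, B.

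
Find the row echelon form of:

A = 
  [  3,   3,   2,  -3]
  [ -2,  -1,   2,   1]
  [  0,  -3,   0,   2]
Row operations:
R2 → R2 + (2/3)·R1
R3 → R3 + (3)·R2

Resulting echelon form:
REF = 
  [   3,    3,    2,   -3]
  [   0,    1, 10/3,   -1]
  [   0,    0,   10,   -1]

Rank = 3 (number of non-zero pivot rows).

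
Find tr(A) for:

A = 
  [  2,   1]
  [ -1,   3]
5

tr(A) = 2 + 3 = 5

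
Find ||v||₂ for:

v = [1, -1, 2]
2.449

||v||₂ = √((1)² + (-1)² + (2)²) = √6 = 2.449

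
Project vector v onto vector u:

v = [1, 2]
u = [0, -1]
proj_u(v) = [0, 2]

v·u = (1)(0) + (2)(-1) = -2
u·u = (0)² + (-1)² = 1
proj_u(v) = (v·u / u·u) × u = (-2/1) × u = (-2) × u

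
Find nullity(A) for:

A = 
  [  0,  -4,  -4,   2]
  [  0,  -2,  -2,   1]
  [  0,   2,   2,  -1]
nullity(A) = 3

Row reduce:
R2 → R2 - (1/2)·R1
R3 → R3 + (1/2)·R1
REF = 
  [  0,  -4,  -4,   2]
  [  0,   0,   0,   0]
  [  0,   0,   0,   0]
Pivot columns: 2 → 1 pivot.
rank(A) = 1, so nullity(A) = 4 - 1 = 3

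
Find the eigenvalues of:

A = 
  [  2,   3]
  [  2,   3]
λ = 5, 0

tr(A) = 5, det(A) = 0
Characteristic polynomial: λ² - tr(A)λ + det(A) = λ² - 5λ
λ² - 5λ = λ(λ - 5)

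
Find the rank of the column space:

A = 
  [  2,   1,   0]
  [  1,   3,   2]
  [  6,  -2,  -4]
dim(Col(A)) = 2

Row reduce:
R2 → R2 - (1/2)·R1
R3 → R3 - (3)·R1
R3 → R3 + (2)·R2
REF = 
  [  2,   1,   0]
  [  0, 5/2,   2]
  [  0,   0,   0]
Pivot columns: 1, 2 → 2 pivots.
dim(Col(A)) = number of pivot columns = 2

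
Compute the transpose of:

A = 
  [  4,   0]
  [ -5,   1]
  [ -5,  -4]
Aᵀ = 
  [  4,  -5,  -5]
  [  0,   1,  -4]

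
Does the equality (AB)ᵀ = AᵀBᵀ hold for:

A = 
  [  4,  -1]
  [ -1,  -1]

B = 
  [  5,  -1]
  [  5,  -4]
No

(AB)ᵀ = 
  [ 15, -10]
  [  0,   5]

AᵀBᵀ = 
  [ 21,  24]
  [ -4,  -1]

The two matrices differ, so (AB)ᵀ ≠ AᵀBᵀ in general. The correct identity is (AB)ᵀ = BᵀAᵀ.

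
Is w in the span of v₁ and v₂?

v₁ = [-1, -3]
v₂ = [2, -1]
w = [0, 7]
Yes

Form the augmented matrix and row-reduce:
[v₁|v₂|w] = 
  [ -1,   2,   0]
  [ -3,  -1,   7]
R2 → R2 - (3)·R1
REF = 
  [ -1,   2,   0]
  [  0,  -7,   7]

No row of the form [0 0 | nonzero], so the system is consistent. Back-substitution gives c₁ = -2, c₂ = -1: w = (-2)·v₁ + (-1)·v₂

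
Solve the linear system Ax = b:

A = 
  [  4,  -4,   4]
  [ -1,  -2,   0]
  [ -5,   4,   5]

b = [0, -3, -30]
Row reduce the augmented matrix [A|b]:
R2 → R2 + (1/4)·R1
R3 → R3 + (5/4)·R1
R3 → R3 - (1/3)·R2
REF = 
  [   4,   -4,    4,    0]
  [   0,   -3,    1,   -3]
  [   0,    0, 29/3,  -29]

Back-substitution:
x₃ = (-29) / (29/3) = -3
x₂ = (-3 - (1)(-3)) / (-3) = 0
x₁ = (0 - (-4)(0) - (4)(-3)) / 4 = 3

x = [3, 0, -3]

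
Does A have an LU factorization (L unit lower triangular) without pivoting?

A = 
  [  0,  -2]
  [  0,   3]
Yes.
The first column is zero, so A is already upper triangular: L = I, U = A.
L = 
  [  1,   0]
  [  0,   1]
U = 
  [  0,  -2]
  [  0,   3]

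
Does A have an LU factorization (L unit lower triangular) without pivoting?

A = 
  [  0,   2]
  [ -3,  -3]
No.
A[1,1] = 0 but A[2,1] = -3 ≠ 0. Any LU with L unit lower triangular has (LU)[1,1] = U[1,1] and (LU)[2,1] = L[2,1]·U[1,1]; matching A forces U[1,1] = 0, which then forces (LU)[2,1] = 0 ≠ -3. A row swap (pivoting) is required.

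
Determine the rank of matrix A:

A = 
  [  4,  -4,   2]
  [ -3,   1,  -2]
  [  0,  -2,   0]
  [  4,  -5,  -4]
rank(A) = 3

Row reduce:
R2 → R2 + (3/4)·R1
R4 → R4 - (1)·R1
R3 → R3 - (1)·R2
R4 → R4 - (1/2)·R2
R4 → R4 + (23/2)·R3
REF = 
  [   4,   -4,    2]
  [   0,   -2, -1/2]
  [   0,    0,  1/2]
  [   0,    0,    0]
Pivot columns: 1, 2, 3 → 3 pivots.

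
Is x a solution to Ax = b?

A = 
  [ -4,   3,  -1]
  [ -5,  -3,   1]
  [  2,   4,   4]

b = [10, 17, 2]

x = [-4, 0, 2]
No

Ax = [14, 22, 0] ≠ b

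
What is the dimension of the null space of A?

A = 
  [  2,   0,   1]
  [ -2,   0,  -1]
nullity(A) = 2

Row reduce:
R2 → R2 + (1)·R1
REF = 
  [  2,   0,   1]
  [  0,   0,   0]
Pivot columns: 1 → 1 pivot.
rank(A) = 1, so nullity(A) = 3 - 1 = 2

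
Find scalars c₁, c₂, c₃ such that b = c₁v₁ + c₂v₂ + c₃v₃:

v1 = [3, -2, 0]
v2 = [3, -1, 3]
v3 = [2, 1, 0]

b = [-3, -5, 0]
c1 = 1, c2 = 0, c3 = -3

b = 1·v1 + 0·v2 + -3·v3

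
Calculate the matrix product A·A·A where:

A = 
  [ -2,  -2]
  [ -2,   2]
A^3 = 
  [-16, -16]
  [-16,  16]

A² = A·A:
A²[1,1] = (-2)(-2) + (-2)(-2) = 8
A²[1,2] = (-2)(-2) + (-2)(2) = 0
A²[2,1] = (-2)(-2) + (2)(-2) = 0
A²[2,2] = (-2)(-2) + (2)(2) = 8
A² = 
  [  8,   0]
  [  0,   8]

A^3 = A^2·A:
A^3[1,1] = (8)(-2) + (0)(-2) = -16
A^3[1,2] = (8)(-2) + (0)(2) = -16
A^3[2,1] = (0)(-2) + (8)(-2) = -16
A^3[2,2] = (0)(-2) + (8)(2) = 16
A^3 = 
  [-16, -16]
  [-16,  16]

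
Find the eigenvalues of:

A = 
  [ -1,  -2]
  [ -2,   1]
λ = √5, -√5  (≈ 2.236, -2.236)

tr(A) = 0, det(A) = -5
Characteristic polynomial: λ² - tr(A)λ + det(A) = λ² - 5
λ² - 5 = 0  ⇒  λ = (0 ± √((0)² - 4·(-5)))/2 = (0 ± √(20))/2
  = √5,  -√5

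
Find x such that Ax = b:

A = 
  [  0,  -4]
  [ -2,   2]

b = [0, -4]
Row reduce the augmented matrix [A|b]:
Swap R1 ↔ R2
REF = 
  [ -2,   2,  -4]
  [  0,  -4,   0]

Back-substitution:
x₂ = 0 / (-4) = 0
x₁ = (-4 - (2)(0)) / (-2) = 2

x = [2, 0]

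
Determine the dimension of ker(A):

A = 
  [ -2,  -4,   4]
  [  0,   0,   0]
nullity(A) = 2

Row reduce:
(no row operations needed)
REF = 
  [ -2,  -4,   4]
  [  0,   0,   0]
Pivot columns: 1 → 1 pivot.
rank(A) = 1, so nullity(A) = 3 - 1 = 2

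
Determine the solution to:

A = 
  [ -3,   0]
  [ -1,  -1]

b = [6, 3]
Row reduce the augmented matrix [A|b]:
R2 → R2 - (1/3)·R1
REF = 
  [ -3,   0,   6]
  [  0,  -1,   1]

Back-substitution:
x₂ = 1 / (-1) = -1
x₁ = (6 - (0)(-1)) / (-3) = -2

x = [-2, -1]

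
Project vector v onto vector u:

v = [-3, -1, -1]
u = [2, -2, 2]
proj_u(v) = [-1, 1, -1]

v·u = (-3)(2) + (-1)(-2) + (-1)(2) = -6
u·u = (2)² + (-2)² + (2)² = 12
proj_u(v) = (v·u / u·u) × u = (-6/12) × u = (-1/2) × u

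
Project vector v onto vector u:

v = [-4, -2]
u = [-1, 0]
proj_u(v) = [-4, 0]

v·u = (-4)(-1) + (-2)(0) = 4
u·u = (-1)² + (0)² = 1
proj_u(v) = (v·u / u·u) × u = (4/1) × u = (4) × u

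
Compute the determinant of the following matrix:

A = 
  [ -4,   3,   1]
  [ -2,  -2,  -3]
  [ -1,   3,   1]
Cofactor expansion along row 1:
det(A) = (-4)·((-2)(1) - (-3)(3)) - (3)·((-2)(1) - (-3)(-1)) + (1)·((-2)(3) - (-2)(-1))
  = (-4)(7) - (3)(-5) + (1)(-8)
  = -21

det(A) = -21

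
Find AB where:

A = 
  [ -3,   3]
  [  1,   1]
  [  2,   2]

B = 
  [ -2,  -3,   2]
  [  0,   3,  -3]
AB = 
  [  6,  18, -15]
  [ -2,   0,  -1]
  [ -4,   0,  -2]

A is 3×2 and B is 2×3, so AB is 3×3. Each entry is (row of A)·(column of B):
AB[1,1] = (-3)(-2) + (3)(0) = 6
AB[1,2] = (-3)(-3) + (3)(3) = 18
AB[1,3] = (-3)(2) + (3)(-3) = -15
AB[2,1] = (1)(-2) + (1)(0) = -2
AB[2,2] = (1)(-3) + (1)(3) = 0
AB[2,3] = (1)(2) + (1)(-3) = -1
AB[3,1] = (2)(-2) + (2)(0) = -4
AB[3,2] = (2)(-3) + (2)(3) = 0
AB[3,3] = (2)(2) + (2)(-3) = -2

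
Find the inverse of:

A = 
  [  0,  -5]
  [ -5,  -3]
det(A) = (0)(-3) - (-5)(-5) = -25
For a 2×2 matrix, A⁻¹ = (1/det(A)) · [[d, -b], [-c, a]]
    = (-1/25) · [[-3, 5], [5, 0]]

A⁻¹ = 
  [3/25, -1/5]
  [-1/5,    0]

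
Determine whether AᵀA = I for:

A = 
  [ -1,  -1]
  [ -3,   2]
No

AᵀA = 
  [ 10,  -5]
  [ -5,   5]
≠ I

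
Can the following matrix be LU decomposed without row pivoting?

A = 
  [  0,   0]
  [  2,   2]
No.
A[1,1] = 0 but A[2,1] = 2 ≠ 0. Any LU with L unit lower triangular has (LU)[1,1] = U[1,1] and (LU)[2,1] = L[2,1]·U[1,1]; matching A forces U[1,1] = 0, which then forces (LU)[2,1] = 0 ≠ 2. A row swap (pivoting) is required.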